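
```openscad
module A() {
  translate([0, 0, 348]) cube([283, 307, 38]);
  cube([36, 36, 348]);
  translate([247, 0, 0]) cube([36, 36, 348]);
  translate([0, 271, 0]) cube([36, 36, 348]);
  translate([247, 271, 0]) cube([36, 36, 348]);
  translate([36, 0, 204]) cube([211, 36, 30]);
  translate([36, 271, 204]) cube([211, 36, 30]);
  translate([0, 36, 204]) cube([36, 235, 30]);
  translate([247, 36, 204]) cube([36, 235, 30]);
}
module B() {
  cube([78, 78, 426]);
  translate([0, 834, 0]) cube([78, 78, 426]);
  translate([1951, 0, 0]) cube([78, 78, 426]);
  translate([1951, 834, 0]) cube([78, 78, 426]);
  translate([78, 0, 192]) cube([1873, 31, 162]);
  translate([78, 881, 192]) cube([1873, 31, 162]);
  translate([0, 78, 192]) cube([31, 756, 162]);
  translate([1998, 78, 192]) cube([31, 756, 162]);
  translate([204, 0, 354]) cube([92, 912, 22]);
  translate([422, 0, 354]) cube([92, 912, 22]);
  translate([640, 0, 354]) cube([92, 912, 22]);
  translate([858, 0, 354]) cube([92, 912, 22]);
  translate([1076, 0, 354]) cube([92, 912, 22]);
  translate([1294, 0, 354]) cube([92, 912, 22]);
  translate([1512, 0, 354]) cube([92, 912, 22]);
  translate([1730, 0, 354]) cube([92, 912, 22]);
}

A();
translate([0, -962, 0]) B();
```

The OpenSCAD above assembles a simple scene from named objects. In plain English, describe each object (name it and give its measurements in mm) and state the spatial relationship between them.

A is a four-legged stool. The seat is a 283×307×38 mm slab whose top surface is at z = 386 mm; four square legs, each 36×36 mm in cross-section, run from the floor (z = 0) to the underside of the seat, each flush with a corner of the seat. Four stretchers, 36 mm wide and 30 mm tall, connect adjacent legs with their undersides at z = 204 mm, each running between the inner faces of the legs it joins and aligned with the legs' outer faces on the other axis.

B is a bed frame 2029 mm long (x) by 912 mm wide (y). Four 78×78 mm corner posts, 426 mm tall, at the corners of the footprint. Four rails of 31 mm thickness and 162 mm height run between adjacent posts with their undersides at z = 192 mm, their outer faces flush with the outside of the frame (the two x-running rails run between the posts' inner faces; the two y-running rails run between the posts' inner faces). 8 slats, each 92 mm wide (x) and 22 mm thick, lie across the top of the two x-running rails, running the full 912 mm width of the frame in y; the slats are evenly spaced along x between the inner faces of the end posts with equal gaps (rounded down to the nearest mm) at the −x end and between each pair — any rounding remainder accumulates at the +x end.

The bed frame is on the floor beside the stool on its −y side.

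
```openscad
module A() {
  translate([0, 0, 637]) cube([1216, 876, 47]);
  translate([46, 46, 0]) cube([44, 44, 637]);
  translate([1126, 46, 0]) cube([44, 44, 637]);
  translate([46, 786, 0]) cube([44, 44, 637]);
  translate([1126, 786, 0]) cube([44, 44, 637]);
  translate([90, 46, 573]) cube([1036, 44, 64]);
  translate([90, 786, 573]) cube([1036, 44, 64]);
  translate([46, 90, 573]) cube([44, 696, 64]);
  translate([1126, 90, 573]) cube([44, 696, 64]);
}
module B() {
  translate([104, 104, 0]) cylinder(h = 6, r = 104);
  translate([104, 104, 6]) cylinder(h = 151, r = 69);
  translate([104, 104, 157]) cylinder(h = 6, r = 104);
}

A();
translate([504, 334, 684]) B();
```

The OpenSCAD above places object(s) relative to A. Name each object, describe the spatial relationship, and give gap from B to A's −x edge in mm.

The spool's min-x is at 504; the table's min-x is 0; gap = 504 mm.

A is a table. B is a spool. The spool is on top of the table, centred. The gap from the spool to the table's −x edge is 504 mm.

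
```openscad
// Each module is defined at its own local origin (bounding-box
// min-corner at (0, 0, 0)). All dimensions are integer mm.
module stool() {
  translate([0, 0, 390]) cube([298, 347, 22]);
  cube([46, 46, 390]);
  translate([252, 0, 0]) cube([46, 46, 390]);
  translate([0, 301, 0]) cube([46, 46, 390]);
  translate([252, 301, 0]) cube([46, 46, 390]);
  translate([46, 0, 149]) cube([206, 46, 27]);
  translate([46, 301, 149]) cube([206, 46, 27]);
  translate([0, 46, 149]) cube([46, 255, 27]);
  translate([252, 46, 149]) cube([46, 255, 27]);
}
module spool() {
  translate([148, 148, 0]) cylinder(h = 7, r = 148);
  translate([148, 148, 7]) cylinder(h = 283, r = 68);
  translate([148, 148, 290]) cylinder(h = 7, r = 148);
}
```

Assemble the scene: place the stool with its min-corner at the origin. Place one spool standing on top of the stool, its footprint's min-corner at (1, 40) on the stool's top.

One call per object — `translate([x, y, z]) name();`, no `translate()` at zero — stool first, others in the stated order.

stool();
translate([1, 40, 412]) spool();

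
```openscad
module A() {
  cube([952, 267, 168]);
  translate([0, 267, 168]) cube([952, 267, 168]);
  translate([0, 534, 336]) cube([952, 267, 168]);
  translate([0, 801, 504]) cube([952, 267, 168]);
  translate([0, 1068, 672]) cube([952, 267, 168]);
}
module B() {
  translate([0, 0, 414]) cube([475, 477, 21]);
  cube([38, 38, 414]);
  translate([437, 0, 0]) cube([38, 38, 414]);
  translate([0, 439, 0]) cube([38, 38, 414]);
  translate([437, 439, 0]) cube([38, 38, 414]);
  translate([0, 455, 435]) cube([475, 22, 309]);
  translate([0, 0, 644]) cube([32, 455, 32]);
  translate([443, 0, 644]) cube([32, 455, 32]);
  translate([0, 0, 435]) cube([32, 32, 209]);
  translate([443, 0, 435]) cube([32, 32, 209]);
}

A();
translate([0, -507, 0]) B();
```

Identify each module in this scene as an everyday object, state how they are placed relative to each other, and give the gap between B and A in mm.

A is a staircase. B is a chair. The chair is on the floor beside the staircase on its −y side. The gap between the chair and the staircase is 30 mm.

The chair's nearest face is 30 mm from the staircase's −y face.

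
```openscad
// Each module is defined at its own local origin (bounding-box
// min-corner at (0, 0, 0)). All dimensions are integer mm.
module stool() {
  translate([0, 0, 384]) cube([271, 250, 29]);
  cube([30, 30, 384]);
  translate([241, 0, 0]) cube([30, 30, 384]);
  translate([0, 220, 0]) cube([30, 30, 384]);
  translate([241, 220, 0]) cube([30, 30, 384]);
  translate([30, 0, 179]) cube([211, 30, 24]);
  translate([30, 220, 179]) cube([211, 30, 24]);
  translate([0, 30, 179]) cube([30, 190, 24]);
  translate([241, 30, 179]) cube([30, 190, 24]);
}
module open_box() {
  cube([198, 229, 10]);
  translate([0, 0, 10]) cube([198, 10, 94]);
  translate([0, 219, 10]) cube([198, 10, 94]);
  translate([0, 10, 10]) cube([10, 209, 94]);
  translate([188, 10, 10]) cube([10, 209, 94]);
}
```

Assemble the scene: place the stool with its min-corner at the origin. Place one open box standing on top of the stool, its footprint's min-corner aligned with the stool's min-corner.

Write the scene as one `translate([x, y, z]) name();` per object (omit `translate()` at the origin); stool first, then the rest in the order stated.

stool();
translate([0, 0, 413]) open_box();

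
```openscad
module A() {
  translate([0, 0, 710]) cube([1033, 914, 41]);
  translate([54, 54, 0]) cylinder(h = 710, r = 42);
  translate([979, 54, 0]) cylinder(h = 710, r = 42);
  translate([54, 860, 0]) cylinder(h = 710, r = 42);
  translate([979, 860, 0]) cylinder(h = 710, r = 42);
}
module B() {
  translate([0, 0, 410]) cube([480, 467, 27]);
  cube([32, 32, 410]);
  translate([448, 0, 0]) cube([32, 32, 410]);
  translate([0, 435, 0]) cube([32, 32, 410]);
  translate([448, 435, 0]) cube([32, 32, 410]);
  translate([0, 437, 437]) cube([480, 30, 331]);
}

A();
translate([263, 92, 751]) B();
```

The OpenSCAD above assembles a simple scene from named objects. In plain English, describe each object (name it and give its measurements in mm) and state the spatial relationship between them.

A is a table: top 1033 mm (x) × 914 mm (y), 41 mm thick, upper face at z = 751 mm, on four round legs of 84 mm diameter, each leg's bounding box inset 12 mm from the nearest pair of top edges, running from z = 0 to the bottom of the top.

B is a chair: 480×467 mm seat, 27 mm thick, top at z = 437 mm, on four 32 mm square corner legs flush with the seat edges. A 30 mm thick backrest slab spans the full seat width, extending 331 mm above the seat top, its back face flush with the seat's +y edge.

The chair is on top of the table.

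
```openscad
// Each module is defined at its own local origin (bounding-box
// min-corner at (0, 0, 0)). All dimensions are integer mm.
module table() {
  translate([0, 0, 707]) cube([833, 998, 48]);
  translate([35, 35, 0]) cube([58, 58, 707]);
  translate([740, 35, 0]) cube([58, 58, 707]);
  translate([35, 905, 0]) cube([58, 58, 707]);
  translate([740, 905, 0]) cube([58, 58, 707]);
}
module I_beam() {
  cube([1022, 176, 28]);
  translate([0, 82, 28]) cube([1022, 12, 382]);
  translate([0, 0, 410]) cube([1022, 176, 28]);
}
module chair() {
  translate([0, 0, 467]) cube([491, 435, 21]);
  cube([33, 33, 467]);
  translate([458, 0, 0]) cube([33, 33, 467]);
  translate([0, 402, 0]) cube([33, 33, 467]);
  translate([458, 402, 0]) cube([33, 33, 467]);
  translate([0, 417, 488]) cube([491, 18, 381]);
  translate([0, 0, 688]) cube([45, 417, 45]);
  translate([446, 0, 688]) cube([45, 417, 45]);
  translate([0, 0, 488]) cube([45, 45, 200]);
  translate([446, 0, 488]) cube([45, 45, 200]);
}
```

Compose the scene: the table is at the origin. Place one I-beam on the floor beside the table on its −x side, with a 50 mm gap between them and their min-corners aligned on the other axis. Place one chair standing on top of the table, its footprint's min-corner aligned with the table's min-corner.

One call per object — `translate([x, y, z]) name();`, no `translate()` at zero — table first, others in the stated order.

table();
translate([-1072, 0, 0]) I_beam();
translate([0, 0, 755]) chair();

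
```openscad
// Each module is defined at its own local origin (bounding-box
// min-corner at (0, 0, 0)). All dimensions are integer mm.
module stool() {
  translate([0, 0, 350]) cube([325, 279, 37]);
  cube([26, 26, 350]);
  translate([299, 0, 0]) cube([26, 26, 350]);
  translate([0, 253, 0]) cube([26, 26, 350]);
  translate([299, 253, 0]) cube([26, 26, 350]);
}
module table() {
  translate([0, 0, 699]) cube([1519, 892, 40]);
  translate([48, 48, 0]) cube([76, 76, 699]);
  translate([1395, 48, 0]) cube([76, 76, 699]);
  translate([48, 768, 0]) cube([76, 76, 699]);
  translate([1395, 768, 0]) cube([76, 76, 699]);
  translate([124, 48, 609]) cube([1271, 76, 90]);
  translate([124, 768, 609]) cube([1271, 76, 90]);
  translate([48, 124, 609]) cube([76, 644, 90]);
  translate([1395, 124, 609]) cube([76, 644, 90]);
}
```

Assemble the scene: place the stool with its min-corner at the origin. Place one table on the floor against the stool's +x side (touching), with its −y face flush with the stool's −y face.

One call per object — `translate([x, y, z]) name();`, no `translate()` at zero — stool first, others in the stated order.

stool();
translate([325, 0, 0]) table();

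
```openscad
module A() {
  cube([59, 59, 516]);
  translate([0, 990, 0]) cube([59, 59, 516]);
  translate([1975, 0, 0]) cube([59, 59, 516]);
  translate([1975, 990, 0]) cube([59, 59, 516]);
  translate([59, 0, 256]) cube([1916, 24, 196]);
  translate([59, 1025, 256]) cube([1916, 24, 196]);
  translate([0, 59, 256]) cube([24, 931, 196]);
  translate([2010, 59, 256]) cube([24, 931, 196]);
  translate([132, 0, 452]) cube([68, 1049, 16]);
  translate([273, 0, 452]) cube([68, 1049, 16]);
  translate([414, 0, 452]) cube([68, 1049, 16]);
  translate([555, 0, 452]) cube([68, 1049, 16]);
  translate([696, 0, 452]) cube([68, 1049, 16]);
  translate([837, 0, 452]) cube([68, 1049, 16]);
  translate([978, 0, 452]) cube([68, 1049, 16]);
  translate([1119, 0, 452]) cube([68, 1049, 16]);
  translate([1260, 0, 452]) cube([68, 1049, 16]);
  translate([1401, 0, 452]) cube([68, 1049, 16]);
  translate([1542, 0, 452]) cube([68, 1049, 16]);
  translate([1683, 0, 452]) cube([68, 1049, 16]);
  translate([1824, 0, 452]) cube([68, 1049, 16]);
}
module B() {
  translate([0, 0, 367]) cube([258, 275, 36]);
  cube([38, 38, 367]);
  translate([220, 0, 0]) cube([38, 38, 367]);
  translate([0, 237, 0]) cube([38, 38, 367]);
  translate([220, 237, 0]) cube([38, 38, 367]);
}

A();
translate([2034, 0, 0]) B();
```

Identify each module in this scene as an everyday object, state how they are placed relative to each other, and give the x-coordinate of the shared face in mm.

The bed frame's +x face and the stool's −x face are both at x = 2034 mm.

A is a bed frame. B is a stool. The stool is against the bed frame's +x side, with their −y faces flush. The x-coordinate of the shared face is 2034 mm.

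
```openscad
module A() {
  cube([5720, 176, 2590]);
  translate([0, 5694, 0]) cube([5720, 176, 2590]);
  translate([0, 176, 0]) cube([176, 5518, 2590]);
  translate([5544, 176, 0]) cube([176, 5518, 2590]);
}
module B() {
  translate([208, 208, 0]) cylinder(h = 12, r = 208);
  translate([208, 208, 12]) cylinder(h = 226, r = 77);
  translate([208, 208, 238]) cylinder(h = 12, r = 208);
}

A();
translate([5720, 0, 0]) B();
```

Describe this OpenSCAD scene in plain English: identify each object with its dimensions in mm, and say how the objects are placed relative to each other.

A is a box-shaped house frame (walls only): outside footprint 5720×5870 mm, wall height 2590 mm, wall thickness 176 mm. The two y-facing walls run the full x-width; the two x-facing walls fit between the inner faces of the y-facing walls.

B is a spool: two coaxial disc flanges of radius 208 mm and thickness 12 mm, joined by a core cylinder of radius 77 mm and height 226 mm. The lower flange rests on z = 0 and the three cylinders share a vertical axis.

The spool is against the house frame's +x side, with their −y faces flush.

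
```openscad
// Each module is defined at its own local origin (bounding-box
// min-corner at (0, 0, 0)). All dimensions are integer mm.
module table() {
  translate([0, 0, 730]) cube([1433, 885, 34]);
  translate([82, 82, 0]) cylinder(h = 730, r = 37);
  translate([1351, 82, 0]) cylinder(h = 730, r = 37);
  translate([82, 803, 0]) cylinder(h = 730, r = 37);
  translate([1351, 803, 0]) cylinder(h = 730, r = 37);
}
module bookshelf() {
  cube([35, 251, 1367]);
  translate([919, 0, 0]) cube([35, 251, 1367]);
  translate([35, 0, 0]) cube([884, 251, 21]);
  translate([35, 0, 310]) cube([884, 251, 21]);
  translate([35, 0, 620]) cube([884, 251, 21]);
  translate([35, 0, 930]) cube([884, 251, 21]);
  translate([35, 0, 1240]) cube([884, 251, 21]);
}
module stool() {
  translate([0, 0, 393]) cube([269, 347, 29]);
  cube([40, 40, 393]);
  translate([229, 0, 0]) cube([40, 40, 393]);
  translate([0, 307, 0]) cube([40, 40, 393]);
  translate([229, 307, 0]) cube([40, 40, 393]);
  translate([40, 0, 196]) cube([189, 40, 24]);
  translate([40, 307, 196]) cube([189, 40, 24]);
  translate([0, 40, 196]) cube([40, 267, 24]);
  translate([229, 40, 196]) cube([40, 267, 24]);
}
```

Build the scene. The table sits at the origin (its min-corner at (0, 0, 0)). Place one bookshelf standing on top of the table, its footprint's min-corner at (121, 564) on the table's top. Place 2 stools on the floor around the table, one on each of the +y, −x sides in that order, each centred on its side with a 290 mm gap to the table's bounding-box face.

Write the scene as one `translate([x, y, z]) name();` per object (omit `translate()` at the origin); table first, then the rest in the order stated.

table();
translate([121, 564, 764]) bookshelf();
translate([582, 1175, 0]) stool();
translate([-559, 269, 0]) stool();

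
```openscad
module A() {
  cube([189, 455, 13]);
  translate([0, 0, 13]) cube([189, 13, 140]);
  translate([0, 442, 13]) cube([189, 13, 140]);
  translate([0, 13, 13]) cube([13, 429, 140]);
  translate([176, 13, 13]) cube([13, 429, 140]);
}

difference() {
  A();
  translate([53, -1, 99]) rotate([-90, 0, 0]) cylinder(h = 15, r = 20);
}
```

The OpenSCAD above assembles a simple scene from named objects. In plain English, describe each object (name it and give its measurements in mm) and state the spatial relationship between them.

A is an open storage box with external size 189×455×153 mm and wall thickness 13 mm (the base is also 13 mm thick). The base covers the whole footprint; the four walls stand on the base, with the y-facing walls full-width and the x-facing walls fitting between their inner faces.

The open box has a circular hole of radius 20 mm through its front wall, centred at (x = 53, z = 99).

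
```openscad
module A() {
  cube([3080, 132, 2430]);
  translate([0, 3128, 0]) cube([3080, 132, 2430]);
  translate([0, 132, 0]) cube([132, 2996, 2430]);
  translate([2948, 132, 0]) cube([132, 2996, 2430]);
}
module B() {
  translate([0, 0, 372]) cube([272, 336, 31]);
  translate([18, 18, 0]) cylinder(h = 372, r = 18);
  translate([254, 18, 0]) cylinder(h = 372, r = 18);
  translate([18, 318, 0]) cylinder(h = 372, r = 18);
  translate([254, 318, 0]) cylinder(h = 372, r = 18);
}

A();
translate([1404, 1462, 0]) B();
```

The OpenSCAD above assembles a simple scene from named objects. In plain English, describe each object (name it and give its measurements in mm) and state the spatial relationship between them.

A is a box-shaped house frame (walls only): outside footprint 3080×3260 mm, wall height 2430 mm, wall thickness 132 mm. The two y-facing walls run the full x-width; the two x-facing walls fit between the inner faces of the y-facing walls.

B is a simple wooden stool: a rectangular seat 272 mm (x) by 336 mm (y), 31 mm thick, top face at z = 403 mm, on four round legs, each 36 mm in diameter. The legs rest on z = 0, each leg's axis is inset half a diameter from the nearest pair of seat edges (so the leg's bounding box is flush with the corner).

The stool sits inside the house frame, centred.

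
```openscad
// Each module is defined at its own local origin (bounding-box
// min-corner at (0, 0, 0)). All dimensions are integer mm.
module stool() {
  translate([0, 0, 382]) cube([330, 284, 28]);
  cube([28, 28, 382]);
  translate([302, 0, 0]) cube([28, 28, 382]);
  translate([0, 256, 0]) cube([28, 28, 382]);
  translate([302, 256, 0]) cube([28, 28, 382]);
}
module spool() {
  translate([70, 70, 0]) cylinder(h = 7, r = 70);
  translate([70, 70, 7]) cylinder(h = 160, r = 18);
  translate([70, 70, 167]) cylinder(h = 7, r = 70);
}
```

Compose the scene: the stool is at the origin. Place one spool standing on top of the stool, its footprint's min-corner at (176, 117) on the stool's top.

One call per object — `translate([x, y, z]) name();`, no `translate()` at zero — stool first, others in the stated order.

stool();
translate([176, 117, 410]) spool();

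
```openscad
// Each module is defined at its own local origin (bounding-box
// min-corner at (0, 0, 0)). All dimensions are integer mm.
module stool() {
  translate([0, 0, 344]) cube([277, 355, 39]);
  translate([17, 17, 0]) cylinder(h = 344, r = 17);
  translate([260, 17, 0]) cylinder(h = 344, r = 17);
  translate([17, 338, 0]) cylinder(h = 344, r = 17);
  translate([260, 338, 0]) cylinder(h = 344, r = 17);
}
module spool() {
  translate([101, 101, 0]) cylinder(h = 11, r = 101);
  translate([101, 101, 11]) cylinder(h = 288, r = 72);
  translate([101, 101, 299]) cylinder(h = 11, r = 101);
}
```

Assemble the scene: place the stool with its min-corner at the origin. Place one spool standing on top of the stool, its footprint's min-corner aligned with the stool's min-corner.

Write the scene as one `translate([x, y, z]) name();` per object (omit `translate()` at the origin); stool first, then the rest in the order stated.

stool();
translate([0, 0, 383]) spool();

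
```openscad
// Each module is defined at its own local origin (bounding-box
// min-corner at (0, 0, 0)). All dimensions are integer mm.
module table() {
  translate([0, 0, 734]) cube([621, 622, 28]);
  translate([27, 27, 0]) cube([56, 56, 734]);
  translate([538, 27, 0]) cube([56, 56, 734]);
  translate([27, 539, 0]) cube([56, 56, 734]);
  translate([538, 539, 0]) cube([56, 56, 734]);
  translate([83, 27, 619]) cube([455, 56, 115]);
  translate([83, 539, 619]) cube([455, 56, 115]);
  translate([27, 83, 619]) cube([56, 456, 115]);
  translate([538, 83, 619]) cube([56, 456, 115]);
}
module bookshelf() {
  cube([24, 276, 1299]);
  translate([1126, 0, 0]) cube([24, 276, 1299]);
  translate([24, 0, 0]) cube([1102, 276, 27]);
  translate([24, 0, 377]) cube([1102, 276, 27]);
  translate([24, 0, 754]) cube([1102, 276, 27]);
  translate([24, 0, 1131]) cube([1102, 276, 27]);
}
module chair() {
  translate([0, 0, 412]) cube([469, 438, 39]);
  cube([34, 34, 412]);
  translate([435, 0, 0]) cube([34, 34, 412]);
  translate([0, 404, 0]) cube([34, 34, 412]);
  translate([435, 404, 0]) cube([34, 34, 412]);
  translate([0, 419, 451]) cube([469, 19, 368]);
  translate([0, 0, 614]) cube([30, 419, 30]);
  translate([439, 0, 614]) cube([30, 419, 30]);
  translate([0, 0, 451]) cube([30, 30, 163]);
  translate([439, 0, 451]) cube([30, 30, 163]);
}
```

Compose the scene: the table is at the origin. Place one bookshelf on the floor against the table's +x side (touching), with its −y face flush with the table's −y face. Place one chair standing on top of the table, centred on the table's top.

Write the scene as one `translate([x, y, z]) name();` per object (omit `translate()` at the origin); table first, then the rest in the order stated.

table();
translate([621, 0, 0]) bookshelf();
translate([76, 92, 762]) chair();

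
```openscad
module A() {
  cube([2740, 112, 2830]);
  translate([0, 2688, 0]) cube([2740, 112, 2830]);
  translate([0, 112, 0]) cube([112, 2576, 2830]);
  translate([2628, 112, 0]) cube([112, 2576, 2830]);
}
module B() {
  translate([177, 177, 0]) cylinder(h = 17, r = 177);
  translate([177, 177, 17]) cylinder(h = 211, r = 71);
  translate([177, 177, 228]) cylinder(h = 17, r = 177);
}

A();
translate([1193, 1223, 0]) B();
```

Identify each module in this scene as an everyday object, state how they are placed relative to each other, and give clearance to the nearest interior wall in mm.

Clearances: x = 1081, y = 1111; minimum 1081 mm.

A is a house frame. B is a spool. The spool sits inside the house frame, centred. The clearance to the nearest interior wall is 1081 mm.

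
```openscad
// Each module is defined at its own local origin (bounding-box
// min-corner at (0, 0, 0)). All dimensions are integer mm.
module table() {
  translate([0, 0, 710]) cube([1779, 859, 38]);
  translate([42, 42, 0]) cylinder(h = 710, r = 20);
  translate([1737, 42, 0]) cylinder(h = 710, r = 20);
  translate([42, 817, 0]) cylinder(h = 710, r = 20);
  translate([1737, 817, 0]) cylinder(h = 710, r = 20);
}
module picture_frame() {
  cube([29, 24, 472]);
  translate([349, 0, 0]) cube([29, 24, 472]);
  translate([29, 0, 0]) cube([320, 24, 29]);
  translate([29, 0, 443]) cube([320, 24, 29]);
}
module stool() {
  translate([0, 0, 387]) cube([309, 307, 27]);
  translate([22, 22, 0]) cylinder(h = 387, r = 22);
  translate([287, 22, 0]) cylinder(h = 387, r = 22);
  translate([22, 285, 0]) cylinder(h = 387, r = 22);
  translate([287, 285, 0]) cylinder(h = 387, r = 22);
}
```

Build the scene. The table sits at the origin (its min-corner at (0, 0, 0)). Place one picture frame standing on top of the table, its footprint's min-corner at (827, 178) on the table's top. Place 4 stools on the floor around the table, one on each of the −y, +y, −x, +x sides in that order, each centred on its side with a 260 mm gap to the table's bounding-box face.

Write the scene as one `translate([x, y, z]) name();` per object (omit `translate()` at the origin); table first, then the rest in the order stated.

table();
translate([827, 178, 748]) picture_frame();
translate([735, -567, 0]) stool();
translate([735, 1119, 0]) stool();
translate([-569, 276, 0]) stool();
translate([2039, 276, 0]) stool();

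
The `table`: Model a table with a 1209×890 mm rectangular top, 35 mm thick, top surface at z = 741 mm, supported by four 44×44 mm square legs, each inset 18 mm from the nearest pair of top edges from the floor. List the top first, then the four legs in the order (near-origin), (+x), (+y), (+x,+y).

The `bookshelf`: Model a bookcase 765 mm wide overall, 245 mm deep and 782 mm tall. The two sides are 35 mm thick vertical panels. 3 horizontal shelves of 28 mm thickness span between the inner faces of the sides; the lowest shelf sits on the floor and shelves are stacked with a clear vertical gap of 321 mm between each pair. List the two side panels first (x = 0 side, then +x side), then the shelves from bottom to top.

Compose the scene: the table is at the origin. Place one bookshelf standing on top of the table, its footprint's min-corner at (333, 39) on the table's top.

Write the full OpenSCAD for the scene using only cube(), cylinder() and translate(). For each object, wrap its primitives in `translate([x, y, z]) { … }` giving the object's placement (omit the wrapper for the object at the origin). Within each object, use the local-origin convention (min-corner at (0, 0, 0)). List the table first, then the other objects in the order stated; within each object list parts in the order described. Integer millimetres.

translate([0, 0, 706]) cube([1209, 890, 35]);
translate([18, 18, 0]) cube([44, 44, 706]);
translate([1147, 18, 0]) cube([44, 44, 706]);
translate([18, 828, 0]) cube([44, 44, 706]);
translate([1147, 828, 0]) cube([44, 44, 706]);
translate([333, 39, 741]) {
  cube([35, 245, 782]);
  translate([730, 0, 0]) cube([35, 245, 782]);
  translate([35, 0, 0]) cube([695, 245, 28]);
  translate([35, 0, 349]) cube([695, 245, 28]);
  translate([35, 0, 698]) cube([695, 245, 28]);
}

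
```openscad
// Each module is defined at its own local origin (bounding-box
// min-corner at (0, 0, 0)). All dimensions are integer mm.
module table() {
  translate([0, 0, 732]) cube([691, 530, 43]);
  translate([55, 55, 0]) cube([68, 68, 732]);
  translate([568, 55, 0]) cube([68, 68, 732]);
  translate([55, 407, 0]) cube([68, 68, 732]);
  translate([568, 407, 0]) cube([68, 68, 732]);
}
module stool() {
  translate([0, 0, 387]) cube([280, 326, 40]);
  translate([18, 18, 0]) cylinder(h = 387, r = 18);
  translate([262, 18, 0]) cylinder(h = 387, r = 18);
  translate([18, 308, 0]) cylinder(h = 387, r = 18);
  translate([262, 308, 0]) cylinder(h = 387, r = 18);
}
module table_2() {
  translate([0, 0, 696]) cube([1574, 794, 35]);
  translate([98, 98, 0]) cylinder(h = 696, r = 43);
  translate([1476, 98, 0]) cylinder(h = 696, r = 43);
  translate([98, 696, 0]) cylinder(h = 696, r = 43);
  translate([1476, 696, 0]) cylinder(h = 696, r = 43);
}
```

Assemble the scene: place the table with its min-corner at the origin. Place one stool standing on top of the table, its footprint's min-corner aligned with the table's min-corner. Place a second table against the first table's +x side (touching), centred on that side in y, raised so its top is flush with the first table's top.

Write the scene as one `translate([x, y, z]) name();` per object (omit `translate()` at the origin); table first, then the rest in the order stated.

table();
translate([0, 0, 775]) stool();
translate([691, -132, 44]) table_2();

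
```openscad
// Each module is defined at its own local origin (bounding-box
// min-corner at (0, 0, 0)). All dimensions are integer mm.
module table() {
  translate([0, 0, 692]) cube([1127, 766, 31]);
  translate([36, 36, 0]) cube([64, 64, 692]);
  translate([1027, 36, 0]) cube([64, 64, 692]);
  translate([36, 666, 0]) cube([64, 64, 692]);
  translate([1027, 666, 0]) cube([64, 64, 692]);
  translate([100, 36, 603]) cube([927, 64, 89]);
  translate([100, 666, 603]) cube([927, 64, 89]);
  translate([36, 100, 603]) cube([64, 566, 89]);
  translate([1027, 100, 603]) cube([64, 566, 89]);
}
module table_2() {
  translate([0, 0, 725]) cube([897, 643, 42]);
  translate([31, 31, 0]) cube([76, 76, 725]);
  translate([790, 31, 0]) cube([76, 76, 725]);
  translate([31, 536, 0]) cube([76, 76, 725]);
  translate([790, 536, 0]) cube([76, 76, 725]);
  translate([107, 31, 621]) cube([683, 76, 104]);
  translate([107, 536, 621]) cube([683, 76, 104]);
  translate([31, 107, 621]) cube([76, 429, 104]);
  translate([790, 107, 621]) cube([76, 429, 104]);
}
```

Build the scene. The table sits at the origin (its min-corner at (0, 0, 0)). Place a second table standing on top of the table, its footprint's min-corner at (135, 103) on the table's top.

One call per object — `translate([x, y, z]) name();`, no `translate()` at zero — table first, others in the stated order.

table();
translate([135, 103, 723]) table_2();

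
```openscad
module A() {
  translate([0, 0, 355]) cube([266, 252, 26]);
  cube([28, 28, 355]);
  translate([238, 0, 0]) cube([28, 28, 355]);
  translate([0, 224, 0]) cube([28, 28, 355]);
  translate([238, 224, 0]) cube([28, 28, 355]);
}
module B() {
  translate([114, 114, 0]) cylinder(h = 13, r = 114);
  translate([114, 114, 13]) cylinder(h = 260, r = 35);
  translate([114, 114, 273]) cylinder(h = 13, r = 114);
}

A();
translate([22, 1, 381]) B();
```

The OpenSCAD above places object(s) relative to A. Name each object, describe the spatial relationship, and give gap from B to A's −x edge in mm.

The spool's min-x is at 22; the stool's min-x is 0; gap = 22 mm.

A is a stool. B is a spool. The spool is on top of the stool. The gap from the spool to the stool's −x edge is 22 mm.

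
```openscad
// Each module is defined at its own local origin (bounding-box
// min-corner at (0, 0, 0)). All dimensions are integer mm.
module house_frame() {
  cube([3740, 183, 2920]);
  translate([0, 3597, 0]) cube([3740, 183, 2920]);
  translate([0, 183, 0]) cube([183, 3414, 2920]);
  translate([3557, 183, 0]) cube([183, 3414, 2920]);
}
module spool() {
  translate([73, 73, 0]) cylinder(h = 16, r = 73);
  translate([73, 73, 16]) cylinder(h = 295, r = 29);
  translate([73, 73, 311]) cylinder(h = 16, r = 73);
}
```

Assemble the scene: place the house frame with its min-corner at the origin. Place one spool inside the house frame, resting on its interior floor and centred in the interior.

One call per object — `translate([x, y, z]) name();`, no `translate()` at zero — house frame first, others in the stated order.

house_frame();
translate([1797, 1817, 0]) spool();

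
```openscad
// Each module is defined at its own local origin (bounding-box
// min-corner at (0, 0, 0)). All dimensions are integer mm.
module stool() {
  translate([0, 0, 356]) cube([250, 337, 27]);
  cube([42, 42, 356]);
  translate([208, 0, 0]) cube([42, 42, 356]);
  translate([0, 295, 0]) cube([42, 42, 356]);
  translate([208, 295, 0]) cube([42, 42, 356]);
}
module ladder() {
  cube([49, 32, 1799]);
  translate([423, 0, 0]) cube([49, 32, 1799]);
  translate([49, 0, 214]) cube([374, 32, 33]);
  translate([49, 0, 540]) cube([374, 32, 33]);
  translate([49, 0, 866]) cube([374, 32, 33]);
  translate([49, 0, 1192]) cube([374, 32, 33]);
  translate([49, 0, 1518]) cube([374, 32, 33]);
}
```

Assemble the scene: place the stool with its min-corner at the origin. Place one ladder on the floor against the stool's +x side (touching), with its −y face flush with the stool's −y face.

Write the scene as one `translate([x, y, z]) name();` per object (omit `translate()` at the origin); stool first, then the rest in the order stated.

stool();
translate([250, 0, 0]) ladder();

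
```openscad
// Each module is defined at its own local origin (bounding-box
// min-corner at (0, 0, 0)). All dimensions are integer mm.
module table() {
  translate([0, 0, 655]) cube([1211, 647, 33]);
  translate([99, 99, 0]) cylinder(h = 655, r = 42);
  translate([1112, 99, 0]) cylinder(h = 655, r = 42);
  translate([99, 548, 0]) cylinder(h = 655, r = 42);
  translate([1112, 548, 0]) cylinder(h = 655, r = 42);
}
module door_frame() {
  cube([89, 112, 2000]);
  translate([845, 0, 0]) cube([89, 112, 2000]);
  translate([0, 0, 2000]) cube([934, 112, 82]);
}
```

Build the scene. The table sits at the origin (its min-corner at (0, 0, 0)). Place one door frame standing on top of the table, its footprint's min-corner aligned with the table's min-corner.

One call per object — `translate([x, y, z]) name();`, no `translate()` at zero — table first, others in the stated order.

table();
translate([0, 0, 688]) door_frame();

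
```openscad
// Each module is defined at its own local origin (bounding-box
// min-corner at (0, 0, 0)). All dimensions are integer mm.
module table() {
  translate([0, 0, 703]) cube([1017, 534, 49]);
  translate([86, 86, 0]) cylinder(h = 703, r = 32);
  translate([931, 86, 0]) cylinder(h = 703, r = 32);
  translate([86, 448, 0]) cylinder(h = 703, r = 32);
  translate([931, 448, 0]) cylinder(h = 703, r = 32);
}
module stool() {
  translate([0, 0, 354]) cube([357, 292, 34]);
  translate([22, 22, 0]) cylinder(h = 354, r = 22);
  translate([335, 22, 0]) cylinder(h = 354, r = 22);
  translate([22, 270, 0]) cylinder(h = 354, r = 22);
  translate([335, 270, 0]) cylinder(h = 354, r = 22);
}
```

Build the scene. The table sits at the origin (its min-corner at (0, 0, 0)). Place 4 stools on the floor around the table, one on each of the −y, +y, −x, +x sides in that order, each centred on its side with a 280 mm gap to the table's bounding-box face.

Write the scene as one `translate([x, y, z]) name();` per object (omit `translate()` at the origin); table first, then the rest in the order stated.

table();
translate([330, -572, 0]) stool();
translate([330, 814, 0]) stool();
translate([-637, 121, 0]) stool();
translate([1297, 121, 0]) stool();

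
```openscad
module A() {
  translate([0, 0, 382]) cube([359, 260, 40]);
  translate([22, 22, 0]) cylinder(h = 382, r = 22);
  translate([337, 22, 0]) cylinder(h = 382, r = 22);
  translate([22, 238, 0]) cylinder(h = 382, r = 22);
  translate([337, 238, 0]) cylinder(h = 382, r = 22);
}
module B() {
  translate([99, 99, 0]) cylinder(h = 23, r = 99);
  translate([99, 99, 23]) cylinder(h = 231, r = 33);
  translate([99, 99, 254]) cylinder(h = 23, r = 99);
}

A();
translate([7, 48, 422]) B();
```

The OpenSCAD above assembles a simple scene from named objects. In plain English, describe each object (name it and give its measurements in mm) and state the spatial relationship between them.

A is a four-legged stool. The seat is 359×260 mm, 40 mm thick, top at z = 422 mm. It stands on four round legs, each 44 mm in diameter, from z = 0 to the seat underside, each leg's axis is inset half a diameter from the nearest pair of seat edges (so the leg's bounding box is flush with the corner).

B is a spool: two coaxial disc flanges of radius 99 mm and thickness 23 mm, joined by a core cylinder of radius 33 mm and height 231 mm. The lower flange rests on z = 0 and the three cylinders share a vertical axis.

The spool is on top of the stool.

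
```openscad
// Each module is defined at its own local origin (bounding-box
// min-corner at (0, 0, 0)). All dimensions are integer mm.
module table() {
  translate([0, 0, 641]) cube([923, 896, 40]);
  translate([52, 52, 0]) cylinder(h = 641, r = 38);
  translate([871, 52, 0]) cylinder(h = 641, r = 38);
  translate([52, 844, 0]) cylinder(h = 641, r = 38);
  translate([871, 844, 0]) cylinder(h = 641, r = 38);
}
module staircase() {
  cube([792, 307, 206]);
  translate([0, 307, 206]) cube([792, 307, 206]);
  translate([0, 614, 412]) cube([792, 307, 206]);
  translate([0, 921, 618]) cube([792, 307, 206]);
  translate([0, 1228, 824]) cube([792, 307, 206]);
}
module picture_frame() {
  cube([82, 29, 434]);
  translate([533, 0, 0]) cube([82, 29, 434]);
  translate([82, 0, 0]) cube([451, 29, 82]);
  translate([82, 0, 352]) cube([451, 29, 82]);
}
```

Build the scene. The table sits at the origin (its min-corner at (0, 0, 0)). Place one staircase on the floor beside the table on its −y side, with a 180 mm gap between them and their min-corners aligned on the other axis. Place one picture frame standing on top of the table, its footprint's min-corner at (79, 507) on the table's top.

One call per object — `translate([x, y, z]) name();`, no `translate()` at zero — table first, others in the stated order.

table();
translate([0, -1715, 0]) staircase();
translate([79, 507, 681]) picture_frame();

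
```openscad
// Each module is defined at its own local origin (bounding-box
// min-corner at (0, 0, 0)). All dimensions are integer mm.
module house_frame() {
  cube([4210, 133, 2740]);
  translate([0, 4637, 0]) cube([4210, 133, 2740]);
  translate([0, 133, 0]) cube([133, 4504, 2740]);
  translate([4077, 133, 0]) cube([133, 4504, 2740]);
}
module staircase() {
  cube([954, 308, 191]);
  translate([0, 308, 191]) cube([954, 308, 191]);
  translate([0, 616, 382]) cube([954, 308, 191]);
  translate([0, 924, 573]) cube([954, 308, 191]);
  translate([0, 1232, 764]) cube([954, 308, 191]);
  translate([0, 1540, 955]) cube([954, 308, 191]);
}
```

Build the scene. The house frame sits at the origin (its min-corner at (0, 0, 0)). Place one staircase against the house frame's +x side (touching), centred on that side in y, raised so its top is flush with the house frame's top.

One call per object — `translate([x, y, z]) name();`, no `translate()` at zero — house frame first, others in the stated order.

house_frame();
translate([4210, 1461, 1594]) staircase();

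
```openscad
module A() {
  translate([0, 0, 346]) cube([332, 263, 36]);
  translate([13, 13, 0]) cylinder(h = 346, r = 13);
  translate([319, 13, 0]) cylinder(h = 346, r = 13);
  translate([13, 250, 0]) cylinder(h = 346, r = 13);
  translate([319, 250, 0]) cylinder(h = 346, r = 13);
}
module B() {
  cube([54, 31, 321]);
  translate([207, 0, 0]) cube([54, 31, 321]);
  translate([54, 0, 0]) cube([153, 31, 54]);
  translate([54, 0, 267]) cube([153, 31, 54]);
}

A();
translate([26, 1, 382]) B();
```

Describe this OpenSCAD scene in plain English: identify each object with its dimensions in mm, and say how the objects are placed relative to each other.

A is a simple wooden stool: a rectangular seat 332 mm (x) by 263 mm (y), 36 mm thick, top face at z = 382 mm, on four round legs, each 26 mm in diameter. The legs rest on z = 0, each leg's axis is inset half a diameter from the nearest pair of seat edges (so the leg's bounding box is flush with the corner).

B is a rectangular picture frame lying in the x–z plane (depth along y). The opening is 153 mm wide (x) by 213 mm tall (z), surrounded by a border 54 mm wide on all four sides. The frame is 31 mm deep and is made of two full-height vertical stiles with two horizontal rails fitted between them.

The picture frame is on top of the stool.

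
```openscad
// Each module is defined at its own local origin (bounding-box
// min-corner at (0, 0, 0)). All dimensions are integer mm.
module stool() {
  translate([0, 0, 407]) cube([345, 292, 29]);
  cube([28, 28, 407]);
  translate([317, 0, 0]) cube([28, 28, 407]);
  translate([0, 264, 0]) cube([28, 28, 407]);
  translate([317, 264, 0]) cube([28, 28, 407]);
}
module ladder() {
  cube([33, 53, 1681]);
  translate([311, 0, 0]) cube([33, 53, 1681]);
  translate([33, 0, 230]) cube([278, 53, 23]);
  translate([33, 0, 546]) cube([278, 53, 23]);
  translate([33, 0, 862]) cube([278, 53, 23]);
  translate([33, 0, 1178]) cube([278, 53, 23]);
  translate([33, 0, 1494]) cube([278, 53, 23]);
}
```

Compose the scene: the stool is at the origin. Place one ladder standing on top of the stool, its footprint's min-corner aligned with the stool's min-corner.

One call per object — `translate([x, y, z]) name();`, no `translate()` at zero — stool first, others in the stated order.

stool();
translate([0, 0, 436]) ladder();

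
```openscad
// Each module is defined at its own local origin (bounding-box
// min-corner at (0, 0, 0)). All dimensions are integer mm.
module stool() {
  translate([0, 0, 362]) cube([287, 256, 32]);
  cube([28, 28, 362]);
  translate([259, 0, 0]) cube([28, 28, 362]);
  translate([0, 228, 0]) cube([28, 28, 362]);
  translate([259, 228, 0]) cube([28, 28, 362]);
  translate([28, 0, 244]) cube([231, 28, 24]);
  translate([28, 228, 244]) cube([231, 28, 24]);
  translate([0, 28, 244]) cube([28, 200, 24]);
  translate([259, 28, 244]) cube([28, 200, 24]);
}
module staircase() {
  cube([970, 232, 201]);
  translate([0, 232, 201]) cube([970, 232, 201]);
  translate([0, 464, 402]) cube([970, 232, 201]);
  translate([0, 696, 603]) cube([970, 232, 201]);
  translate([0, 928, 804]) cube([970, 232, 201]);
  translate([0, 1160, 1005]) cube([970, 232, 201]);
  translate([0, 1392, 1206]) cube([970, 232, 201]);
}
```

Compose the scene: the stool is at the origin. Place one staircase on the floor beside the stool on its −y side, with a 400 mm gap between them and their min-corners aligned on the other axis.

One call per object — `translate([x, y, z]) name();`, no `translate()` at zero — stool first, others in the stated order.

stool();
translate([0, -2024, 0]) staircase();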